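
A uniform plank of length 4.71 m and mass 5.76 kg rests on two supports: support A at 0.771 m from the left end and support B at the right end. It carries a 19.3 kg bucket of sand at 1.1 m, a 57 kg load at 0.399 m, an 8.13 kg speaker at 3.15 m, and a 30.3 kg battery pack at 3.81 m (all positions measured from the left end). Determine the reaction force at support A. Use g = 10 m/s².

R_A ≈ 937 N

Sum moments about support B (its reaction then has zero moment arm).
Beam weight: 5.76 × 10 = 57.6 N down at 2.355 m → arm 2.355 m, τ = 57.6 × 2.355 = 135.6 N·m counterclockwise.
Bucket of sand: 19.3 × 10 = 193 N down at 1.1 m → arm 3.61 m, τ = 193 × 3.61 = 696.7 N·m counterclockwise.
Load: 57 × 10 = 570 N down at 0.399 m → arm 4.311 m, τ = 570 × 4.311 = 2457 N·m counterclockwise.
Speaker: 8.13 × 10 = 81.3 N down at 3.15 m → arm 1.56 m, τ = 81.3 × 1.56 = 126.8 N·m counterclockwise.
Battery pack: 30.3 × 10 = 303 N down at 3.81 m → arm 0.9 m, τ = 303 × 0.9 = 272.7 N·m counterclockwise.
Net load moment about support B = 3689 N·m counterclockwise.
Reaction R at support A is upward at 0.771 m, arm 3.939 m → moment R × 3.939 clockwise.
Στ = 0 ⇒ R × 3.939 = 3689 ⇒ R = 937 N.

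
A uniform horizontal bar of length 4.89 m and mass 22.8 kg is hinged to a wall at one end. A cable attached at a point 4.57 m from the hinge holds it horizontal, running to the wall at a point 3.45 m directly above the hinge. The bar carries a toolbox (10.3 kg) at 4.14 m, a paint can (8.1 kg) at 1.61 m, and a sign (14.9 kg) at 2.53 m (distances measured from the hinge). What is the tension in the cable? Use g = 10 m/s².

T ≈ 542 N

Choose the hinge as the axis so the unknown hinge reaction has zero arm there.
Beam weight: 22.8 × 10 = 228 N down at 2.445 m → arm 2.445 m, τ = 228 × 2.445 = 557.5 N·m clockwise.
Toolbox: 10.3 × 10 = 103 N down at 4.14 m → arm 4.14 m, τ = 103 × 4.14 = 426.4 N·m clockwise.
Paint can: 8.1 × 10 = 81 N down at 1.61 m → arm 1.61 m, τ = 81 × 1.61 = 130.4 N·m clockwise.
Sign: 14.9 × 10 = 149 N down at 2.53 m → arm 2.53 m, τ = 149 × 2.53 = 377 N·m clockwise.
Total clockwise load moment = 1491 N·m.
The cable tension T acts at 4.57 m; only its component perpendicular to the bar, T sinθ, produces torque. sinθ = h/√(h²+d²) = 3.45/√(3.45²+4.57²) = 0.6025.
For rotational equilibrium, T × 4.57 × 0.6025 = 1491, so T = 1491 / 2.753 = 542 N.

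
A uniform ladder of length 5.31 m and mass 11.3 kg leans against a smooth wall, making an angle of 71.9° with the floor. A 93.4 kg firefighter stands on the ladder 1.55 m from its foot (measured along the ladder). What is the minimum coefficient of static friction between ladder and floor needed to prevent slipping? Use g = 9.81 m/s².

μ_min ≈ 0.103

Sum moments about the foot of the ladder (the floor normal and friction both act there and drop out).
Ladder weight 11.3×9.81 = 110.9 N acts at 2.655 m along the ladder; its horizontal arm is 2.655·cos71.9° = 0.8248 m → τ = 91.47 N·m clockwise.
Firefighter: 93.4×9.81 = 916.3 N at 1.55 m → arm 0.4815 m → τ = 441.2 N·m clockwise.
Wall normal N acts horizontally at the top; its moment arm is the height L sinθ = 5.31·sin71.9° = 5.047 m, counterclockwise.
Στ = 0 ⇒ N × 5.047 = 532.7 ⇒ N = 105.5 N.
ΣFx = 0 ⇒ f = N_wall = 105.5 N. ΣFy = 0 ⇒ N_floor = 1027 N.
μ_min = f / N_floor = 105.5 / 1027 = 0.103.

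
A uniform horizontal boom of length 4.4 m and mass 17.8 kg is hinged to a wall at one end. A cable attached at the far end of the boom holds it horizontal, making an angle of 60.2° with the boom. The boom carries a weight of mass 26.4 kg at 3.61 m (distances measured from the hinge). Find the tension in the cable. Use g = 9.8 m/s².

T ≈ 345 N

Choose the hinge as the axis so the unknown hinge reaction has zero arm there.
Beam weight: 17.8 × 9.8 = 174.4 N down at 2.2 m → arm 2.2 m, τ = 174.4 × 2.2 = 383.7 N·m clockwise.
Weight: 26.4 × 9.8 = 258.7 N down at 3.61 m → arm 3.61 m, τ = 258.7 × 3.61 = 933.9 N·m clockwise.
Total clockwise load moment = 1318 N·m.
The cable tension T acts at 4.4 m; only its component perpendicular to the boom, T sinθ, produces torque. sin 60.2° = 0.8678.
For rotational equilibrium, T × 4.4 × 0.8678 = 1318, so T = 1318 / 3.818 = 345 N.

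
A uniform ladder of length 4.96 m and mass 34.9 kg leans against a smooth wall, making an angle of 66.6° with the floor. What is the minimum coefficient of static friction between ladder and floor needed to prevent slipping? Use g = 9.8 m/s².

μ_min ≈ 0.216

Choose the foot of the ladder as the axis so the floor normal and friction both act there and drop out.
Ladder weight 34.9×9.8 = 342 N acts at 2.48 m along the ladder; its horizontal arm is 2.48·cos66.6° = 0.9849 m → τ = 336.8 N·m clockwise.
Wall normal N acts horizontally at the top; its moment arm is the height L sinθ = 4.96·sin66.6° = 4.552 m, counterclockwise.
Στ = 0 ⇒ N × 4.552 = 336.8 ⇒ N = 73.99 N.
ΣFx = 0 ⇒ f = N_wall = 73.99 N. ΣFy = 0 ⇒ N_floor = 342 N.
μ_min = f / N_floor = 73.99 / 342 = 0.216.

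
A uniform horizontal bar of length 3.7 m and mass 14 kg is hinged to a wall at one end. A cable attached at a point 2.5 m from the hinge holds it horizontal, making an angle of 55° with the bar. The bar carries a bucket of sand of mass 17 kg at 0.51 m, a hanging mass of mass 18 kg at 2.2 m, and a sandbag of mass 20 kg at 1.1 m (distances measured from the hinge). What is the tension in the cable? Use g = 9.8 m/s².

Sum moments about the hinge (the unknown hinge reaction has zero arm there).
Beam weight: 14 × 9.8 = 137.2 N down at 1.85 m → arm 1.85 m, τ = 137.2 × 1.85 = 253.8 N·m clockwise.
Bucket of sand: 17 × 9.8 = 166.6 N down at 0.51 m → arm 0.51 m, τ = 166.6 × 0.51 = 84.97 N·m clockwise.
Hanging mass: 18 × 9.8 = 176.4 N down at 2.2 m → arm 2.2 m, τ = 176.4 × 2.2 = 388.1 N·m clockwise.
Sandbag: 20 × 9.8 = 196 N down at 1.1 m → arm 1.1 m, τ = 196 × 1.1 = 215.6 N·m clockwise.
Total clockwise load moment = 942.5 N·m.
The cable tension T acts at 2.5 m; only its component perpendicular to the bar, T sinθ, produces torque. sin 55° = 0.8192.
For rotational equilibrium, T × 2.5 × 0.8192 = 942.5, so T = 942.5 / 2.048 = 460 N.

T ≈ 460 N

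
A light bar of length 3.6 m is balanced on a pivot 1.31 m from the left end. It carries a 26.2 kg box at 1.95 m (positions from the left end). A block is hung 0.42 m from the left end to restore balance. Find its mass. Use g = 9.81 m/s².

Take moments about the pivot (at 1.31 m from the left end).
Box: 26.2 × 9.81 = 257 N down at 1.95 m → arm 0.64 m, τ = 257 × 0.64 = 164.5 N·m clockwise.
Net moment of known loads = 164.5 N·m clockwise.
An unknown mass m at 0.42 m has arm 0.89 m; its moment is m·g·0.89 counterclockwise.
Balancing moments: m × 9.81 × 0.89 = 164.5, giving m = 164.5 / (9.81 × 0.89) = 18.8 kg.

m ≈ 18.8 kg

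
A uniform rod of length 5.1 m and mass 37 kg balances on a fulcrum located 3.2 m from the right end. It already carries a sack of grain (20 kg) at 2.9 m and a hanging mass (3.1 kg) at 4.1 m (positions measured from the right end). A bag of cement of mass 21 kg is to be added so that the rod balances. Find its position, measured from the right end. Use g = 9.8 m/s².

x ≈ 4.5 m from the right end

Sum moments about the fulcrum (at 3.2 m from the right end) (the support reaction has zero arm there).
Beam weight: 37 × 9.8 = 362.6 N down at 2.55 m → arm 0.65 m, τ = 362.6 × 0.65 = 235.7 N·m clockwise.
Sack of grain: 20 × 9.8 = 196 N down at 2.9 m → arm 0.3 m, τ = 196 × 0.3 = 58.8 N·m clockwise.
Hanging mass: 3.1 × 9.8 = 30.38 N down at 4.1 m → arm 0.9 m, τ = 30.38 × 0.9 = 27.34 N·m counterclockwise.
Net moment of existing loads = 267.2 N·m clockwise.
The bag of cement weighs 21 × 9.8 = 205.8 N and must supply an equal counterclockwise moment, so its lever arm about the fulcrum is 267.2 / 205.8 = 1.3 m.
That puts it at 3.2 + 1.3 = 4.5 m from the right end.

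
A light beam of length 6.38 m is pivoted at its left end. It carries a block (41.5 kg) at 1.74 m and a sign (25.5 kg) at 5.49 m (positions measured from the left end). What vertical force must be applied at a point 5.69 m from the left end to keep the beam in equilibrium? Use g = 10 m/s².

About the left end:
Block: 41.5 × 10 = 415 N down at 1.74 m → arm 1.74 m, τ = 415 × 1.74 = 722.1 N·m clockwise.
Sign: 25.5 × 10 = 255 N down at 5.49 m → arm 5.49 m, τ = 255 × 5.49 = 1400 N·m clockwise.
Net moment of the loads = 2122 N·m clockwise.
The upward force F acts at a point 5.69 m from the left end, arm 5.69 m, giving F × 5.69 counterclockwise.
For rotational equilibrium, F × 5.69 = 2122, so F = 2122 / 5.69 = 373 N.

F ≈ 373 N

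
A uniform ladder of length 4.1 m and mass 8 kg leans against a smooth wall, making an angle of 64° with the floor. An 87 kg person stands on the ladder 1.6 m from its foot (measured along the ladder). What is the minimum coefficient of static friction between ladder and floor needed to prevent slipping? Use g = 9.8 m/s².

μ_min ≈ 0.195

About the foot of the ladder:
Ladder weight 8×9.8 = 78.4 N acts at 2.05 m along the ladder; its horizontal arm is 2.05·cos64° = 0.8987 m → τ = 70.46 N·m clockwise.
Person: 87×9.8 = 852.6 N at 1.6 m → arm 0.7014 m → τ = 598 N·m clockwise.
Wall normal N acts horizontally at the top; its moment arm is the height L sinθ = 4.1·sin64° = 3.685 m, counterclockwise.
Στ = 0 ⇒ N × 3.685 = 668.5 ⇒ N = 181.4 N.
ΣFx = 0 ⇒ f = N_wall = 181.4 N. ΣFy = 0 ⇒ N_floor = 931 N.
μ_min = f / N_floor = 181.4 / 931 = 0.195.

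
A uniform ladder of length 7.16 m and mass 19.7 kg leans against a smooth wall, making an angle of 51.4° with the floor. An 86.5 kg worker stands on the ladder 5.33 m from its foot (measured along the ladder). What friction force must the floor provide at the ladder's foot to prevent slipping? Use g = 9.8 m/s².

f ≈ 581 N

Sum moments about the foot of the ladder (the floor normal and friction both act there and drop out).
Ladder weight 19.7×9.8 = 193.1 N acts at 3.58 m along the ladder; its horizontal arm is 3.58·cos51.4° = 2.233 m → τ = 431.2 N·m clockwise.
Worker: 86.5×9.8 = 847.7 N at 5.33 m → arm 3.325 m → τ = 2819 N·m clockwise.
Wall normal N acts horizontally at the top; its moment arm is the height L sinθ = 7.16·sin51.4° = 5.596 m, counterclockwise.
For rotational equilibrium, N × 5.596 = 3250, so N = 581 N.
ΣFx = 0: friction at the foot balances the wall's push, so f = N_wall = 581 N.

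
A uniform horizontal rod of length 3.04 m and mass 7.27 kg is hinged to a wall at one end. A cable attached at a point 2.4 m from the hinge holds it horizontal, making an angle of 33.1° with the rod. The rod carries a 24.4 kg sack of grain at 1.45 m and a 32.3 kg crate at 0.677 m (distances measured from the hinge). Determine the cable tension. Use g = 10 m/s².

Taking torques about the hinge:
Beam weight: 7.27 × 10 = 72.7 N down at 1.52 m → arm 1.52 m, τ = 72.7 × 1.52 = 110.5 N·m clockwise.
Sack of grain: 24.4 × 10 = 244 N down at 1.45 m → arm 1.45 m, τ = 244 × 1.45 = 353.8 N·m clockwise.
Crate: 32.3 × 10 = 323 N down at 0.677 m → arm 0.677 m, τ = 323 × 0.677 = 218.7 N·m clockwise.
Total clockwise load moment = 683 N·m.
The cable tension T acts at 2.4 m; only its component perpendicular to the rod, T sinθ, produces torque. sin 33.1° = 0.5461.
Setting net torque to zero: T × 2.4 × 0.5461 = 683 → T = 683 / 1.311 = 521 N.

T ≈ 521 N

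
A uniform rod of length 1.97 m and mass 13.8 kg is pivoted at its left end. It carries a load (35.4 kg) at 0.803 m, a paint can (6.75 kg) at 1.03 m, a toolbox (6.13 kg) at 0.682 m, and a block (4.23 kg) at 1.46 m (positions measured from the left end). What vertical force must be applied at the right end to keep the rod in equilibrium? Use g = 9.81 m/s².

Choose the left end as the axis so the unknown pivot reaction has zero arm there.
Beam weight: 13.8 × 9.81 = 135.4 N down at 0.985 m → arm 0.985 m, τ = 135.4 × 0.985 = 133.4 N·m clockwise.
Load: 35.4 × 9.81 = 347.3 N down at 0.803 m → arm 0.803 m, τ = 347.3 × 0.803 = 278.9 N·m clockwise.
Paint can: 6.75 × 9.81 = 66.22 N down at 1.03 m → arm 1.03 m, τ = 66.22 × 1.03 = 68.21 N·m clockwise.
Toolbox: 6.13 × 9.81 = 60.14 N down at 0.682 m → arm 0.682 m, τ = 60.14 × 0.682 = 41.02 N·m clockwise.
Block: 4.23 × 9.81 = 41.5 N down at 1.46 m → arm 1.46 m, τ = 41.5 × 1.46 = 60.59 N·m clockwise.
Net moment of the loads = 582.1 N·m clockwise.
The upward force F acts at the right end, arm 1.97 m, giving F × 1.97 counterclockwise.
Στ = 0 ⇒ F × 1.97 = 582.1 ⇒ F = 582.1 / 1.97 = 295 N.

F ≈ 295 N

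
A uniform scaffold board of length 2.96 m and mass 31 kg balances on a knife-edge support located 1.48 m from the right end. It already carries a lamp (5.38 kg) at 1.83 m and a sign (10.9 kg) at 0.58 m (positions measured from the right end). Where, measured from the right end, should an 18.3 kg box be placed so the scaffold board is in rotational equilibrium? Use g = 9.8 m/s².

x ≈ 1.91 m from the right end

Taking torques about the knife-edge support (at 1.48 m from the right end):
Beam weight: acts at the knife-edge support, moment arm 0 → no torque.
Lamp: 5.38 × 9.8 = 52.72 N down at 1.83 m → arm 0.35 m, τ = 52.72 × 0.35 = 18.45 N·m counterclockwise.
Sign: 10.9 × 9.8 = 106.8 N down at 0.58 m → arm 0.9 m, τ = 106.8 × 0.9 = 96.12 N·m clockwise.
Net moment of existing loads = 77.67 N·m clockwise.
The box weighs 18.3 × 9.8 = 179.3 N and must supply an equal counterclockwise moment, so its lever arm about the knife-edge support is 77.67 / 179.3 = 0.433 m.
That puts it at 1.48 + 0.433 = 1.91 m from the right end.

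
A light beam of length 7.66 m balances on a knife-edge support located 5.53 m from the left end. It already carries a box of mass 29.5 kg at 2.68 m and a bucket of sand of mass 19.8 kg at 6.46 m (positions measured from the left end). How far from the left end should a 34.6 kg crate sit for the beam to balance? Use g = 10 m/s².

x ≈ 7.43 m from the left end

Take moments about the knife-edge support (at 5.53 m from the left end).
Box: 29.5 × 10 = 295 N down at 2.68 m → arm 2.85 m, τ = 295 × 2.85 = 840.8 N·m counterclockwise.
Bucket of sand: 19.8 × 10 = 198 N down at 6.46 m → arm 0.93 m, τ = 198 × 0.93 = 184.1 N·m clockwise.
Net moment of existing loads = 656.7 N·m counterclockwise.
The crate weighs 34.6 × 10 = 346 N and must supply an equal clockwise moment, so its lever arm about the knife-edge support is 656.7 / 346 = 1.9 m.
That puts it at 5.53 + 1.9 = 7.43 m from the left end.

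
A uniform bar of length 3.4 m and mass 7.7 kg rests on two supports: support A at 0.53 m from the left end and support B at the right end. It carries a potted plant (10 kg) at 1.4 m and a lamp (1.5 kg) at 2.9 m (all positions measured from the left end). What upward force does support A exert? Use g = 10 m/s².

R_A ≈ 118 N

Take moments about support B.
Beam weight: 7.7 × 10 = 77 N down at 1.7 m → arm 1.7 m, τ = 77 × 1.7 = 130.9 N·m counterclockwise.
Potted plant: 10 × 10 = 100 N down at 1.4 m → arm 2 m, τ = 100 × 2 = 200 N·m counterclockwise.
Lamp: 1.5 × 10 = 15 N down at 2.9 m → arm 0.5 m, τ = 15 × 0.5 = 7.5 N·m counterclockwise.
Net load moment about support B = 338.4 N·m counterclockwise.
Reaction R at support A is upward at 0.53 m, arm 2.87 m → moment R × 2.87 clockwise.
Στ = 0 ⇒ R × 2.87 = 338.4 ⇒ R = 118 N.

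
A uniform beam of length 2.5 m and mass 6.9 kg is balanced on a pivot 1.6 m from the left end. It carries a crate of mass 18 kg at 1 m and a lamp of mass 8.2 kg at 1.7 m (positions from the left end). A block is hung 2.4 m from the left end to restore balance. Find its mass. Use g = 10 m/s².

m ≈ 15.5 kg

About the pivot (at 1.6 m from the left end):
Beam weight: 6.9 × 10 = 69 N down at 1.25 m → arm 0.35 m, τ = 69 × 0.35 = 24.15 N·m counterclockwise.
Crate: 18 × 10 = 180 N down at 1 m → arm 0.6 m, τ = 180 × 0.6 = 108 N·m counterclockwise.
Lamp: 8.2 × 10 = 82 N down at 1.7 m → arm 0.1 m, τ = 82 × 0.1 = 8.2 N·m clockwise.
Net moment of known loads = 124 N·m counterclockwise.
An unknown mass m at 2.4 m has arm 0.8 m; its moment is m·g·0.8 clockwise.
Setting net torque to zero: m × 10 × 0.8 = 124 → m = 124 / (10 × 0.8) = 15.5 kg.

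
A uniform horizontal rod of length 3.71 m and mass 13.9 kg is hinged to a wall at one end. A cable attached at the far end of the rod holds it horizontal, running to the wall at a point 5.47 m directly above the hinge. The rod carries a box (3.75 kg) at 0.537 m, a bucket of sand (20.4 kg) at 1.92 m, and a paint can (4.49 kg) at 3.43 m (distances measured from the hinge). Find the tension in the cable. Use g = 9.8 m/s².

Take moments about the hinge.
Beam weight: 13.9 × 9.8 = 136.2 N down at 1.855 m → arm 1.855 m, τ = 136.2 × 1.855 = 252.7 N·m clockwise.
Box: 3.75 × 9.8 = 36.75 N down at 0.537 m → arm 0.537 m, τ = 36.75 × 0.537 = 19.73 N·m clockwise.
Bucket of sand: 20.4 × 9.8 = 199.9 N down at 1.92 m → arm 1.92 m, τ = 199.9 × 1.92 = 383.8 N·m clockwise.
Paint can: 4.49 × 9.8 = 44 N down at 3.43 m → arm 3.43 m, τ = 44 × 3.43 = 150.9 N·m clockwise.
Total clockwise load moment = 807.1 N·m.
The cable tension T acts at 3.71 m; only its component perpendicular to the rod, T sinθ, produces torque. sinθ = h/√(h²+d²) = 5.47/√(5.47²+3.71²) = 0.8276.
Setting net torque to zero: T × 3.71 × 0.8276 = 807.1 → T = 807.1 / 3.07 = 263 N.

T ≈ 263 N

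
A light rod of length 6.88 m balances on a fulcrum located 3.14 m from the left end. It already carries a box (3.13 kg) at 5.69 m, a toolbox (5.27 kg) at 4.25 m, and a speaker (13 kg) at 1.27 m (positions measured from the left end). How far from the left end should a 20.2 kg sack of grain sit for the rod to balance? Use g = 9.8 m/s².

Taking torques about the fulcrum (at 3.14 m from the left end):
Box: 3.13 × 9.8 = 30.67 N down at 5.69 m → arm 2.55 m, τ = 30.67 × 2.55 = 78.21 N·m clockwise.
Toolbox: 5.27 × 9.8 = 51.65 N down at 4.25 m → arm 1.11 m, τ = 51.65 × 1.11 = 57.33 N·m clockwise.
Speaker: 13 × 9.8 = 127.4 N down at 1.27 m → arm 1.87 m, τ = 127.4 × 1.87 = 238.2 N·m counterclockwise.
Net moment of existing loads = 102.7 N·m counterclockwise.
The sack of grain weighs 20.2 × 9.8 = 198 N and must supply an equal clockwise moment, so its lever arm about the fulcrum is 102.7 / 198 = 0.519 m.
That puts it at 3.14 + 0.519 = 3.66 m from the left end.

x ≈ 3.66 m from the left end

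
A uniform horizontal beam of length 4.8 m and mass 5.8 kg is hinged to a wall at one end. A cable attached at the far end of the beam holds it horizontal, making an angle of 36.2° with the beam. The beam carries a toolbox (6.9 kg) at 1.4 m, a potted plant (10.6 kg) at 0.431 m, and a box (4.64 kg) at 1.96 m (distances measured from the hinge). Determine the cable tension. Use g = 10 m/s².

T ≈ 131 N

Sum moments about the hinge (the unknown hinge reaction has zero arm there).
Beam weight: 5.8 × 10 = 58 N down at 2.4 m → arm 2.4 m, τ = 58 × 2.4 = 139.2 N·m clockwise.
Toolbox: 6.9 × 10 = 69 N down at 1.4 m → arm 1.4 m, τ = 69 × 1.4 = 96.6 N·m clockwise.
Potted plant: 10.6 × 10 = 106 N down at 0.431 m → arm 0.431 m, τ = 106 × 0.431 = 45.69 N·m clockwise.
Box: 4.64 × 10 = 46.4 N down at 1.96 m → arm 1.96 m, τ = 46.4 × 1.96 = 90.94 N·m clockwise.
Total clockwise load moment = 372.4 N·m.
The cable tension T acts at 4.8 m; only its component perpendicular to the beam, T sinθ, produces torque. sin 36.2° = 0.5906.
For rotational equilibrium, T × 4.8 × 0.5906 = 372.4, so T = 372.4 / 2.835 = 131 N.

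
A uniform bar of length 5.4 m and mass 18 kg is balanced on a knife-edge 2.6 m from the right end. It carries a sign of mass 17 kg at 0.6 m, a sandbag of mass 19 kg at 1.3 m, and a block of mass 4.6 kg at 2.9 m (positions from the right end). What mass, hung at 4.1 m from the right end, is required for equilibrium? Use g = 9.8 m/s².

m ≈ 37 kg

Take moments about the knife-edge (at 2.6 m from the right end).
Beam weight: 18 × 9.8 = 176.4 N down at 2.7 m → arm 0.1 m, τ = 176.4 × 0.1 = 17.64 N·m counterclockwise.
Sign: 17 × 9.8 = 166.6 N down at 0.6 m → arm 2 m, τ = 166.6 × 2 = 333.2 N·m clockwise.
Sandbag: 19 × 9.8 = 186.2 N down at 1.3 m → arm 1.3 m, τ = 186.2 × 1.3 = 242.1 N·m clockwise.
Block: 4.6 × 9.8 = 45.08 N down at 2.9 m → arm 0.3 m, τ = 45.08 × 0.3 = 13.52 N·m counterclockwise.
Net moment of known loads = 544.1 N·m clockwise.
An unknown mass m at 4.1 m has arm 1.5 m; its moment is m·g·1.5 counterclockwise.
Στ = 0 ⇒ m × 9.8 × 1.5 = 544.1 ⇒ m = 544.1 / (9.8 × 1.5) = 37 kg.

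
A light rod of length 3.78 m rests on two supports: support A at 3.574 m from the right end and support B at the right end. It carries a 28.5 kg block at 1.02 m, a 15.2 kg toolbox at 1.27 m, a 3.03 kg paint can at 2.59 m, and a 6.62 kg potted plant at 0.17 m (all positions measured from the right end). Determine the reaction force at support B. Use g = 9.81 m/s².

Take moments about support A.
Block: 28.5 × 9.81 = 279.6 N down at 1.02 m → arm 2.554 m, τ = 279.6 × 2.554 = 714.1 N·m clockwise.
Toolbox: 15.2 × 9.81 = 149.1 N down at 1.27 m → arm 2.304 m, τ = 149.1 × 2.304 = 343.5 N·m clockwise.
Paint can: 3.03 × 9.81 = 29.72 N down at 2.59 m → arm 0.984 m, τ = 29.72 × 0.984 = 29.24 N·m clockwise.
Potted plant: 6.62 × 9.81 = 64.94 N down at 0.17 m → arm 3.404 m, τ = 64.94 × 3.404 = 221.1 N·m clockwise.
Net load moment about support A = 1308 N·m clockwise.
Reaction R at support B is upward at 0 m, arm 3.574 m → moment R × 3.574 counterclockwise.
Setting net torque to zero: R × 3.574 = 1308 → R = 366 N.

R_B ≈ 366 N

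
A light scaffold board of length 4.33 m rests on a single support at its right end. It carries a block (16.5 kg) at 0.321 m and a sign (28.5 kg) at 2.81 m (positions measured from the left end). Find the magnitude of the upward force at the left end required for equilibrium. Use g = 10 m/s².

F ≈ 253 N

Choose the right end as the axis so the unknown pivot reaction has zero arm there.
Block: 16.5 × 10 = 165 N down at 0.321 m → arm 4.009 m, τ = 165 × 4.009 = 661.5 N·m counterclockwise.
Sign: 28.5 × 10 = 285 N down at 2.81 m → arm 1.52 m, τ = 285 × 1.52 = 433.2 N·m counterclockwise.
Net moment of the loads = 1095 N·m counterclockwise.
The upward force F acts at the left end, arm 4.33 m, giving F × 4.33 clockwise.
Setting net torque to zero: F × 4.33 = 1095 → F = 1095 / 4.33 = 253 N.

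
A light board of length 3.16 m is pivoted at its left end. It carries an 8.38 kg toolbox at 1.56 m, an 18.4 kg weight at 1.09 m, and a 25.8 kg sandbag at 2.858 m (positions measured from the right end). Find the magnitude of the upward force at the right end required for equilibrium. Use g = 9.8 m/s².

Take moments about the left end.
Toolbox: 8.38 × 9.8 = 82.12 N down at 1.56 m → arm 1.6 m, τ = 82.12 × 1.6 = 131.4 N·m clockwise.
Weight: 18.4 × 9.8 = 180.3 N down at 1.09 m → arm 2.07 m, τ = 180.3 × 2.07 = 373.2 N·m clockwise.
Sandbag: 25.8 × 9.8 = 252.8 N down at 2.858 m → arm 0.302 m, τ = 252.8 × 0.302 = 76.35 N·m clockwise.
Net moment of the loads = 581 N·m clockwise.
The upward force F acts at the right end, arm 3.16 m, giving F × 3.16 counterclockwise.
Balancing moments: F × 3.16 = 581, giving F = 581 / 3.16 = 184 N.

F ≈ 184 N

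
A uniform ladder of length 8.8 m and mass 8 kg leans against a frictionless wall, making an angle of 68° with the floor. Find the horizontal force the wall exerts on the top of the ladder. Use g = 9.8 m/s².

About the foot of the ladder:
Ladder weight 8×9.8 = 78.4 N acts at 4.4 m along the ladder; its horizontal arm is 4.4·cos68° = 1.648 m → τ = 129.2 N·m clockwise.
Wall normal N acts horizontally at the top; its moment arm is the height L sinθ = 8.8·sin68° = 8.159 m, counterclockwise.
Στ = 0 ⇒ N × 8.159 = 129.2 ⇒ N = 15.8 N.

N_wall ≈ 15.8 N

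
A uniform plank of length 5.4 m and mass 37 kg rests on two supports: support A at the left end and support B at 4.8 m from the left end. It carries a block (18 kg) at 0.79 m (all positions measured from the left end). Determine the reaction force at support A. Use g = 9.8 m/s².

R_A ≈ 306 N

About support B:
Beam weight: 37 × 9.8 = 362.6 N down at 2.7 m → arm 2.1 m, τ = 362.6 × 2.1 = 761.5 N·m counterclockwise.
Block: 18 × 9.8 = 176.4 N down at 0.79 m → arm 4.01 m, τ = 176.4 × 4.01 = 707.4 N·m counterclockwise.
Net load moment about support B = 1469 N·m counterclockwise.
Reaction R at support A is upward at 0 m, arm 4.8 m → moment R × 4.8 clockwise.
Setting net torque to zero: R × 4.8 = 1469 → R = 306 N.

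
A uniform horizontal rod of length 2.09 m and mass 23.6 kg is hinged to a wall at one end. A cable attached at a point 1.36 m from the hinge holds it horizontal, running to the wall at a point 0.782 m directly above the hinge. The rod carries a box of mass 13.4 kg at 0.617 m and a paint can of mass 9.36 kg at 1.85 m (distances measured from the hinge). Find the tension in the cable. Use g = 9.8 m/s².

Choose the hinge as the axis so the unknown hinge reaction has zero arm there.
Beam weight: 23.6 × 9.8 = 231.3 N down at 1.045 m → arm 1.045 m, τ = 231.3 × 1.045 = 241.7 N·m clockwise.
Box: 13.4 × 9.8 = 131.3 N down at 0.617 m → arm 0.617 m, τ = 131.3 × 0.617 = 81.01 N·m clockwise.
Paint can: 9.36 × 9.8 = 91.73 N down at 1.85 m → arm 1.85 m, τ = 91.73 × 1.85 = 169.7 N·m clockwise.
Total clockwise load moment = 492.4 N·m.
The cable tension T acts at 1.36 m; only its component perpendicular to the rod, T sinθ, produces torque. sinθ = h/√(h²+d²) = 0.782/√(0.782²+1.36²) = 0.4985.
Στ = 0 ⇒ T × 1.36 × 0.4985 = 492.4 ⇒ T = 492.4 / 0.678 = 726 N.

T ≈ 726 N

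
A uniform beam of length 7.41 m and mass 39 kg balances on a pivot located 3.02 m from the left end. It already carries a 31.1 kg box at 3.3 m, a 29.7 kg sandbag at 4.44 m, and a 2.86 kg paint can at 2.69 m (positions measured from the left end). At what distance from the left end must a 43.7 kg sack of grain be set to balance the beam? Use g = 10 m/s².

x ≈ 1.27 m from the left end

Take moments about the pivot (at 3.02 m from the left end).
Beam weight: 39 × 10 = 390 N down at 3.705 m → arm 0.685 m, τ = 390 × 0.685 = 267.2 N·m clockwise.
Box: 31.1 × 10 = 311 N down at 3.3 m → arm 0.28 m, τ = 311 × 0.28 = 87.08 N·m clockwise.
Sandbag: 29.7 × 10 = 297 N down at 4.44 m → arm 1.42 m, τ = 297 × 1.42 = 421.7 N·m clockwise.
Paint can: 2.86 × 10 = 28.6 N down at 2.69 m → arm 0.33 m, τ = 28.6 × 0.33 = 9.438 N·m counterclockwise.
Net moment of existing loads = 766.5 N·m clockwise.
The sack of grain weighs 43.7 × 10 = 437 N and must supply an equal counterclockwise moment, so its lever arm about the pivot is 766.5 / 437 = 1.75 m.
That puts it at 3.02 − 1.75 = 1.27 m from the left end.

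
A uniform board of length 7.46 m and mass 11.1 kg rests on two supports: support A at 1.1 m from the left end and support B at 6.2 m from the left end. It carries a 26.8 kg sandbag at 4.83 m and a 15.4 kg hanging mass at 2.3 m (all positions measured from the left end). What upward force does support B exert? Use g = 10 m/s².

R_B ≈ 289 N

Take moments about support A.
Beam weight: 11.1 × 10 = 111 N down at 3.73 m → arm 2.63 m, τ = 111 × 2.63 = 291.9 N·m clockwise.
Sandbag: 26.8 × 10 = 268 N down at 4.83 m → arm 3.73 m, τ = 268 × 3.73 = 999.6 N·m clockwise.
Hanging mass: 15.4 × 10 = 154 N down at 2.3 m → arm 1.2 m, τ = 154 × 1.2 = 184.8 N·m clockwise.
Net load moment about support A = 1476 N·m clockwise.
Reaction R at support B is upward at 6.2 m, arm 5.1 m → moment R × 5.1 counterclockwise.
Balancing moments: R × 5.1 = 1476, giving R = 289 N.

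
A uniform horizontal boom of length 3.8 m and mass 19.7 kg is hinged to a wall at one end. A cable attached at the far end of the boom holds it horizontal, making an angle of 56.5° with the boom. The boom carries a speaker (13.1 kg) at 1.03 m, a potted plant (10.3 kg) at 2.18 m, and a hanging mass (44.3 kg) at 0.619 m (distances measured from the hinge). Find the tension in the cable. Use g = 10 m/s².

Choose the hinge as the axis so the unknown hinge reaction has zero arm there.
Beam weight: 19.7 × 10 = 197 N down at 1.9 m → arm 1.9 m, τ = 197 × 1.9 = 374.3 N·m clockwise.
Speaker: 13.1 × 10 = 131 N down at 1.03 m → arm 1.03 m, τ = 131 × 1.03 = 134.9 N·m clockwise.
Potted plant: 10.3 × 10 = 103 N down at 2.18 m → arm 2.18 m, τ = 103 × 2.18 = 224.5 N·m clockwise.
Hanging mass: 44.3 × 10 = 443 N down at 0.619 m → arm 0.619 m, τ = 443 × 0.619 = 274.2 N·m clockwise.
Total clockwise load moment = 1008 N·m.
The cable tension T acts at 3.8 m; only its component perpendicular to the boom, T sinθ, produces torque. sin 56.5° = 0.8339.
For rotational equilibrium, T × 3.8 × 0.8339 = 1008, so T = 1008 / 3.169 = 318 N.

T ≈ 318 N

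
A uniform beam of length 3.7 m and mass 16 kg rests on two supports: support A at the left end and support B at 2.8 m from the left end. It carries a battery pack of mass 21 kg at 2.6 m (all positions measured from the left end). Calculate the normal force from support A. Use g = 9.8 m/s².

Sum moments about support B (its reaction then has zero moment arm).
Beam weight: 16 × 9.8 = 156.8 N down at 1.85 m → arm 0.95 m, τ = 156.8 × 0.95 = 149 N·m counterclockwise.
Battery pack: 21 × 9.8 = 205.8 N down at 2.6 m → arm 0.2 m, τ = 205.8 × 0.2 = 41.16 N·m counterclockwise.
Net load moment about support B = 190.2 N·m counterclockwise.
Reaction R at support A is upward at 0 m, arm 2.8 m → moment R × 2.8 clockwise.
Setting net torque to zero: R × 2.8 = 190.2 → R = 67.9 N.

R_A ≈ 67.9 N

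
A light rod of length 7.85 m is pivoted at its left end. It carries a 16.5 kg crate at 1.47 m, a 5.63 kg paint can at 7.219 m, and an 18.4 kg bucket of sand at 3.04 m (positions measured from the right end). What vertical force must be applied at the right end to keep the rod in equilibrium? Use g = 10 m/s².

F ≈ 251 N

Taking torques about the left end:
Crate: 16.5 × 10 = 165 N down at 1.47 m → arm 6.38 m, τ = 165 × 6.38 = 1053 N·m clockwise.
Paint can: 5.63 × 10 = 56.3 N down at 7.219 m → arm 0.631 m, τ = 56.3 × 0.631 = 35.53 N·m clockwise.
Bucket of sand: 18.4 × 10 = 184 N down at 3.04 m → arm 4.81 m, τ = 184 × 4.81 = 885 N·m clockwise.
Net moment of the loads = 1974 N·m clockwise.
The upward force F acts at the right end, arm 7.85 m, giving F × 7.85 counterclockwise.
For rotational equilibrium, F × 7.85 = 1974, so F = 1974 / 7.85 = 251 N.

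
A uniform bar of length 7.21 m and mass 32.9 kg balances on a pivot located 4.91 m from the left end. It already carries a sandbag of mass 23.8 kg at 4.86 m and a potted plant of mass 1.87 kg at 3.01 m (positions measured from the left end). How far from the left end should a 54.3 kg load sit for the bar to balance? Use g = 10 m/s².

x ≈ 5.79 m from the left end

Choose the pivot (at 4.91 m from the left end) as the axis so the support reaction has zero arm there.
Beam weight: 32.9 × 10 = 329 N down at 3.605 m → arm 1.305 m, τ = 329 × 1.305 = 429.3 N·m counterclockwise.
Sandbag: 23.8 × 10 = 238 N down at 4.86 m → arm 0.05 m, τ = 238 × 0.05 = 11.9 N·m counterclockwise.
Potted plant: 1.87 × 10 = 18.7 N down at 3.01 m → arm 1.9 m, τ = 18.7 × 1.9 = 35.53 N·m counterclockwise.
Net moment of existing loads = 476.7 N·m counterclockwise.
The load weighs 54.3 × 10 = 543 N and must supply an equal clockwise moment, so its lever arm about the pivot is 476.7 / 543 = 0.878 m.
That puts it at 4.91 + 0.878 = 5.79 m from the left end.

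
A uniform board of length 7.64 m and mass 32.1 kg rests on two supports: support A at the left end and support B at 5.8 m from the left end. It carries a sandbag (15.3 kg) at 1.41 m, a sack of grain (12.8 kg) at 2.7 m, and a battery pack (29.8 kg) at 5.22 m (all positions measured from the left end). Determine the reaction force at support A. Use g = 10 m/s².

About support B:
Beam weight: 32.1 × 10 = 321 N down at 3.82 m → arm 1.98 m, τ = 321 × 1.98 = 635.6 N·m counterclockwise.
Sandbag: 15.3 × 10 = 153 N down at 1.41 m → arm 4.39 m, τ = 153 × 4.39 = 671.7 N·m counterclockwise.
Sack of grain: 12.8 × 10 = 128 N down at 2.7 m → arm 3.1 m, τ = 128 × 3.1 = 396.8 N·m counterclockwise.
Battery pack: 29.8 × 10 = 298 N down at 5.22 m → arm 0.58 m, τ = 298 × 0.58 = 172.8 N·m counterclockwise.
Net load moment about support B = 1877 N·m counterclockwise.
Reaction R at support A is upward at 0 m, arm 5.8 m → moment R × 5.8 clockwise.
Balancing moments: R × 5.8 = 1877, giving R = 324 N.

R_A ≈ 324 N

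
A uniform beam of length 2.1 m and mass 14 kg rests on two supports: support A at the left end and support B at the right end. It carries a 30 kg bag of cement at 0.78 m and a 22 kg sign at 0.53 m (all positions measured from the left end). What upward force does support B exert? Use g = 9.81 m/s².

Sum moments about support A (its reaction then has zero moment arm).
Beam weight: 14 × 9.81 = 137.3 N down at 1.05 m → arm 1.05 m, τ = 137.3 × 1.05 = 144.2 N·m clockwise.
Bag of cement: 30 × 9.81 = 294.3 N down at 0.78 m → arm 0.78 m, τ = 294.3 × 0.78 = 229.6 N·m clockwise.
Sign: 22 × 9.81 = 215.8 N down at 0.53 m → arm 0.53 m, τ = 215.8 × 0.53 = 114.4 N·m clockwise.
Net load moment about support A = 488.2 N·m clockwise.
Reaction R at support B is upward at 2.1 m, arm 2.1 m → moment R × 2.1 counterclockwise.
Balancing moments: R × 2.1 = 488.2, giving R = 232 N.

R_B ≈ 232 N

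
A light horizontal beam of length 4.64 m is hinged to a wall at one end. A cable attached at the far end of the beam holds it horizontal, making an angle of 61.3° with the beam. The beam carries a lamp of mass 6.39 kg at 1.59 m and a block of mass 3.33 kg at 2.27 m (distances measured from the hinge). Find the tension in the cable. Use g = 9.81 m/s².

T ≈ 42.7 N

Take moments about the hinge.
Lamp: 6.39 × 9.81 = 62.69 N down at 1.59 m → arm 1.59 m, τ = 62.69 × 1.59 = 99.68 N·m clockwise.
Block: 3.33 × 9.81 = 32.67 N down at 2.27 m → arm 2.27 m, τ = 32.67 × 2.27 = 74.16 N·m clockwise.
Total clockwise load moment = 173.8 N·m.
The cable tension T acts at 4.64 m; only its component perpendicular to the beam, T sinθ, produces torque. sin 61.3° = 0.8771.
Setting net torque to zero: T × 4.64 × 0.8771 = 173.8 → T = 173.8 / 4.07 = 42.7 N.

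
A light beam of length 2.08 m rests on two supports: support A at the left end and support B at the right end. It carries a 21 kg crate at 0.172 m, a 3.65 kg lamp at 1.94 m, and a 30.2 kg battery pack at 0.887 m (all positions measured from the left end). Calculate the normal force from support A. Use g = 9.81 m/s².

R_A ≈ 361 N

Taking torques about support B:
Crate: 21 × 9.81 = 206 N down at 0.172 m → arm 1.908 m, τ = 206 × 1.908 = 393 N·m counterclockwise.
Lamp: 3.65 × 9.81 = 35.81 N down at 1.94 m → arm 0.14 m, τ = 35.81 × 0.14 = 5.013 N·m counterclockwise.
Battery pack: 30.2 × 9.81 = 296.3 N down at 0.887 m → arm 1.193 m, τ = 296.3 × 1.193 = 353.5 N·m counterclockwise.
Net load moment about support B = 751.5 N·m counterclockwise.
Reaction R at support A is upward at 0 m, arm 2.08 m → moment R × 2.08 clockwise.
Στ = 0 ⇒ R × 2.08 = 751.5 ⇒ R = 361 N.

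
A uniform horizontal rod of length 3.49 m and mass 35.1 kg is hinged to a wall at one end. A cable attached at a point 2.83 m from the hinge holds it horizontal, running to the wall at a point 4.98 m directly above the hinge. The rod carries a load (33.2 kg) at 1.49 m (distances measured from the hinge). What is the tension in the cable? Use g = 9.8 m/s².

Taking torques about the hinge:
Beam weight: 35.1 × 9.8 = 344 N down at 1.745 m → arm 1.745 m, τ = 344 × 1.745 = 600.3 N·m clockwise.
Load: 33.2 × 9.8 = 325.4 N down at 1.49 m → arm 1.49 m, τ = 325.4 × 1.49 = 484.8 N·m clockwise.
Total clockwise load moment = 1085 N·m.
The cable tension T acts at 2.83 m; only its component perpendicular to the rod, T sinθ, produces torque. sinθ = h/√(h²+d²) = 4.98/√(4.98²+2.83²) = 0.8694.
Setting net torque to zero: T × 2.83 × 0.8694 = 1085 → T = 1085 / 2.46 = 441 N.

T ≈ 441 N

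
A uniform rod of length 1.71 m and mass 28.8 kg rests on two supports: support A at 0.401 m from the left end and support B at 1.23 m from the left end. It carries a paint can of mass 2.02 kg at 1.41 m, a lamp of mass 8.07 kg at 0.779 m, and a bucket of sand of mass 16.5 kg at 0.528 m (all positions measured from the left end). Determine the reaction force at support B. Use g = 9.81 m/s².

R_B ≈ 240 N

Choose support A as the axis so its reaction then has zero moment arm.
Beam weight: 28.8 × 9.81 = 282.5 N down at 0.855 m → arm 0.454 m, τ = 282.5 × 0.454 = 128.3 N·m clockwise.
Paint can: 2.02 × 9.81 = 19.82 N down at 1.41 m → arm 1.009 m, τ = 19.82 × 1.009 = 20 N·m clockwise.
Lamp: 8.07 × 9.81 = 79.17 N down at 0.779 m → arm 0.378 m, τ = 79.17 × 0.378 = 29.93 N·m clockwise.
Bucket of sand: 16.5 × 9.81 = 161.9 N down at 0.528 m → arm 0.127 m, τ = 161.9 × 0.127 = 20.56 N·m clockwise.
Net load moment about support A = 198.8 N·m clockwise.
Reaction R at support B is upward at 1.23 m, arm 0.829 m → moment R × 0.829 counterclockwise.
Balancing moments: R × 0.829 = 198.8, giving R = 240 N.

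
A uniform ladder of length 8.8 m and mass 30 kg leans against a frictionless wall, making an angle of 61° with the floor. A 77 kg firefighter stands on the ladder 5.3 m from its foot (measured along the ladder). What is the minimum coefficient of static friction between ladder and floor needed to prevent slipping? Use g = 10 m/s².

μ_min ≈ 0.318

Choose the foot of the ladder as the axis so the floor normal and friction both act there and drop out.
Ladder weight 30×10 = 300 N acts at 4.4 m along the ladder; its horizontal arm is 4.4·cos61° = 2.133 m → τ = 639.9 N·m clockwise.
Firefighter: 77×10 = 770 N at 5.3 m → arm 2.569 m → τ = 1978 N·m clockwise.
Wall normal N acts horizontally at the top; its moment arm is the height L sinθ = 8.8·sin61° = 7.697 m, counterclockwise.
Setting net torque to zero: N × 7.697 = 2618 → N = 340.1 N.
ΣFx = 0 ⇒ f = N_wall = 340.1 N. ΣFy = 0 ⇒ N_floor = 1070 N.
μ_min = f / N_floor = 340.1 / 1070 = 0.318.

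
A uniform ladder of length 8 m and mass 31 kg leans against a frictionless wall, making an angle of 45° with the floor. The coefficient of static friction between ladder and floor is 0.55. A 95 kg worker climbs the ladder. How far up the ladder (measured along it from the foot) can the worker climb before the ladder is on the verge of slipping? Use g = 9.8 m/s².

d ≈ 4.53 m

Taking torques about the foot of the ladder:
Ladder weight 31×9.8 = 303.8 N acts at 4 m along the ladder; its horizontal arm is 4·cos45° = 2.828 m → τ = 859.1 N·m clockwise.
Worker weight 95×9.8 = 931 N at distance d → arm d·cos45° → τ = 931·d·0.7071 clockwise.
Wall normal N at the top has arm L sinθ = 5.657 m counterclockwise, so Στ = 0 gives N·5.657 = 859.1 + 658.3·d.
ΣFy = 0 ⇒ N_floor = 1235 N, so the maximum friction is μ_s·N_floor = 0.55×1235 = 679.2 N. ΣFx = 0 ⇒ N_wall = f, so at the slipping point N = 679.2 N.
Substituting: 679.2×5.657 = 859.1 + 658.3·d ⇒ d = (3842 − 859.1) / 658.3 = 4.53 m.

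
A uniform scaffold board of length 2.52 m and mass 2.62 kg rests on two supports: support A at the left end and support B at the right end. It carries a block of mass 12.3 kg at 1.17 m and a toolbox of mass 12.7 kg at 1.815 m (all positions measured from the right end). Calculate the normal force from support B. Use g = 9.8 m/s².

R_B ≈ 112 N

Take moments about support A.
Beam weight: 2.62 × 9.8 = 25.68 N down at 1.26 m → arm 1.26 m, τ = 25.68 × 1.26 = 32.36 N·m clockwise.
Block: 12.3 × 9.8 = 120.5 N down at 1.17 m → arm 1.35 m, τ = 120.5 × 1.35 = 162.7 N·m clockwise.
Toolbox: 12.7 × 9.8 = 124.5 N down at 1.815 m → arm 0.705 m, τ = 124.5 × 0.705 = 87.77 N·m clockwise.
Net load moment about support A = 282.8 N·m clockwise.
Reaction R at support B is upward at 0 m, arm 2.52 m → moment R × 2.52 counterclockwise.
Στ = 0 ⇒ R × 2.52 = 282.8 ⇒ R = 112 N.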